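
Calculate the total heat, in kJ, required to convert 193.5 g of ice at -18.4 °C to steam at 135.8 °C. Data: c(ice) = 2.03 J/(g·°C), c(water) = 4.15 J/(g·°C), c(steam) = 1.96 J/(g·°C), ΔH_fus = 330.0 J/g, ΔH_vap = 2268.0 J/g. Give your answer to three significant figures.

q1 (heat ice -18.4→0.0 °C): 193.5 × 2.03 × 18.4 = 7228 J
q2 (melt at 0 °C): 193.5 × 330.0 = 63855 J
q3 (heat water 0.0→100.0 °C): 193.5 × 4.15 × 100.0 = 80303 J
q4 (vaporize at 100 °C): 193.5 × 2268.0 = 438858 J
q5 (heat steam 100.0→135.8 °C): 193.5 × 1.96 × 35.8 = 13578 J
Total: 7228 + 63855 + 80303 + 438858 + 13578 = 603822 J = 604 kJ

q = 604 kJ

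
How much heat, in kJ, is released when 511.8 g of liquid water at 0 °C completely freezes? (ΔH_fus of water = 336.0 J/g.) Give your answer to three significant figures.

q = 172 kJ

q = m × ΔH_fus = 511.8 × 336.0 = 172000 J = 172 kJ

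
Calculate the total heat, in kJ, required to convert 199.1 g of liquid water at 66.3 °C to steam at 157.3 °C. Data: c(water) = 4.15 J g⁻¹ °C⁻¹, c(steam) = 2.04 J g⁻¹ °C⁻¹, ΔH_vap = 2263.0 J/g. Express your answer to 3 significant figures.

q1 (heat water 66.3→100.0 °C): 199.1 × 4.15 × 33.7 = 27845 J
q2 (vaporize at 100 °C): 199.1 × 2263.0 = 450563 J
q3 (heat steam 100.0→157.3 °C): 199.1 × 2.04 × 57.3 = 23273 J
Total: 27845 + 450563 + 23273 = 501681 J = 502 kJ

q = 502 kJ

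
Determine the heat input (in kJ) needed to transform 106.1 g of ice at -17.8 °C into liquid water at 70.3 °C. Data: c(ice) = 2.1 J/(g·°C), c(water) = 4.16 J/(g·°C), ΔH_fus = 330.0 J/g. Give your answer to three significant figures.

q = 70.0 kJ

q1 (heat ice -17.8→0.0 °C): 106.1 × 2.1 × 17.8 = 3966 J
q2 (melt at 0 °C): 106.1 × 330.0 = 35013 J
q3 (heat water 0.0→70.3 °C): 106.1 × 4.16 × 70.3 = 31029 J
Total: 3966 + 35013 + 31029 = 70008 J = 70.0 kJ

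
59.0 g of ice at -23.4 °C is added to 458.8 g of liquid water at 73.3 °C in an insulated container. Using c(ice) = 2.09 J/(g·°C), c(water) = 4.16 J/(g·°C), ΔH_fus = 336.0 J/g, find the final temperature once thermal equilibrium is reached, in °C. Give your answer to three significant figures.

T_f = 54.4 °C

Heat to bring ice to 0 °C and melt it: q₁ = 59.0×2.09×23.4 + 59.0×336.0 = 22709 J
Heat the water can supply cooling to 0 °C: 458.8×4.16×73.3 = 139901 J > q₁, so all ice melts.
Energy balance: 458.8×4.16×(73.3 − T) = 22709 + 59.0×4.16×(T − 0)
1908.608(73.3 − T) = 22709 + 245.44 T
139901 − 22709 = 2154.048 T
T = 117192 / 2154.048 = 54.41 °C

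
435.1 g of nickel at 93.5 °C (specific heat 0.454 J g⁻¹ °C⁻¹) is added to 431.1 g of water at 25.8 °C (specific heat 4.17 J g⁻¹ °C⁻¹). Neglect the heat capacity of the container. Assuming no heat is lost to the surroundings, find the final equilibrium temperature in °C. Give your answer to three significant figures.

Heat lost by nickel = heat gained by water.
(435.1)(0.454)(93.5 − T) = (431.1)(4.17)(T − 25.8)
197.5354 (93.5 − T) = 1797.687 (T − 25.8)
18470 − 197.5354 T = 1797.687 T − 46380
64850 = 1995.2224 T
T = 32.50 °C

T_f = 32.5 °C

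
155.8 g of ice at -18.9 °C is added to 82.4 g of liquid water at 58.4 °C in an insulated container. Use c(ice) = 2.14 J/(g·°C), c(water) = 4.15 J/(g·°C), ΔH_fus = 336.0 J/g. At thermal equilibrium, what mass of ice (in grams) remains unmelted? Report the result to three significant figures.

m_ice remaining = 115 g

Heat to warm all ice to 0 °C: 155.8×2.14×18.9 = 6301.5 J
Heat released by water cooling to 0 °C: 82.4×4.15×58.4 = 19970 J
19970 J < 6301.5 + 155.8×336.0 = 58650.3 J, so not all ice melts; final T = 0 °C.
Heat left for melting: 19970 − 6301.5 = 13668.5 J
Mass melted = 13668.5 / 336.0 = 40.68 g
Ice remaining = 155.8 − 40.68 = 115.12 g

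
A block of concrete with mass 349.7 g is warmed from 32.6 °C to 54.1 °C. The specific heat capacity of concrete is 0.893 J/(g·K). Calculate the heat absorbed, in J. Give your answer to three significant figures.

q = m c ΔT = 349.7 × 0.893 × (54.1 − 32.6)
q = 349.7 × 0.893 × 21.5 = 6714 J

q = 6710 J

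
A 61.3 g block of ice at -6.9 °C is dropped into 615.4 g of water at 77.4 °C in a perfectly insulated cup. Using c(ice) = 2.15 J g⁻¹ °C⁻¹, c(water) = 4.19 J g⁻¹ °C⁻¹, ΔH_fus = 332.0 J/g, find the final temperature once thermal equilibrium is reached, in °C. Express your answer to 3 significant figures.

Heat to bring ice to 0 °C and melt it: q₁ = 61.3×2.15×6.9 + 61.3×332.0 = 21261 J
Heat the water can supply cooling to 0 °C: 615.4×4.19×77.4 = 199578 J > q₁, so all ice melts.
Energy balance: 615.4×4.19×(77.4 − T) = 21261 + 61.3×4.19×(T − 0)
2578.526(77.4 − T) = 21261 + 256.847 T
199578 − 21261 = 2835.373 T
T = 178317 / 2835.373 = 62.89 °C

T_f = 62.9 °C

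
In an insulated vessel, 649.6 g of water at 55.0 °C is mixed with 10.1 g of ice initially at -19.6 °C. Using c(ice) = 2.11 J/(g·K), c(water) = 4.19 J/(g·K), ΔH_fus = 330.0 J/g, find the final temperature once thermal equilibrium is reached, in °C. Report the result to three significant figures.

Heat to bring ice to 0 °C and melt it: q₁ = 10.1×2.11×19.6 + 10.1×330.0 = 3750.7 J
Heat the water can supply cooling to 0 °C: 649.6×4.19×55.0 = 149700 J > q₁, so all ice melts.
Energy balance: 649.6×4.19×(55.0 − T) = 3750.7 + 10.1×4.19×(T − 0)
2721.824(55.0 − T) = 3750.7 + 42.319 T
149700 − 3750.7 = 2764.143 T
T = 145949.3 / 2764.143 = 52.80 °C

T_f = 52.8 °C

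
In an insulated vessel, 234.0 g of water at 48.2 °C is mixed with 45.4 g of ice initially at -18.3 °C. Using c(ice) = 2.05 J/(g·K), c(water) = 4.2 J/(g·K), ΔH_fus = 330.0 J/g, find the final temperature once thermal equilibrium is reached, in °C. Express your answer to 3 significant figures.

Heat to bring ice to 0 °C and melt it: q₁ = 45.4×2.05×18.3 + 45.4×330.0 = 16685 J
Heat the water can supply cooling to 0 °C: 234.0×4.2×48.2 = 47371.0 J > q₁, so all ice melts.
Energy balance: 234.0×4.2×(48.2 − T) = 16685 + 45.4×4.2×(T − 0)
982.8(48.2 − T) = 16685 + 190.68 T
47371.0 − 16685 = 1173.48 T
T = 30686.0 / 1173.48 = 26.1496 °C

T_f = 26.1 °C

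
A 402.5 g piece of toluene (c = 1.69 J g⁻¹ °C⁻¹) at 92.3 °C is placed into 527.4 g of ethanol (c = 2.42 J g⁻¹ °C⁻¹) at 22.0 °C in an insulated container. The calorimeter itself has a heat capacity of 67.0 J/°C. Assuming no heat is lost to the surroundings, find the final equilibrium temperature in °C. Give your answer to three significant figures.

Heat lost by toluene = heat gained by ethanol + calorimeter.
(402.5)(1.69)(92.3 − T) = [(527.4)(2.42) + 67.0](T − 22.0)
680.225 (92.3 − T) = 1343.308 (T − 22.0)
62785 − 680.225 T = 1343.308 T − 29553
92338 = 2023.533 T
T = 45.63 °C

T_f = 45.6 °C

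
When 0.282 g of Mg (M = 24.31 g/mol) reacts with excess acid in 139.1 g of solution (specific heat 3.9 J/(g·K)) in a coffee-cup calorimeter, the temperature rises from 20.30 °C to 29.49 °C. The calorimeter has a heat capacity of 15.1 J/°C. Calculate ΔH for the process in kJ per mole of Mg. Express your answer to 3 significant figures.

ΔH = -442 kJ/mol

|ΔT| = |29.49 − 20.30| = 9.19 °C
|q_surr| = (139.1 × 3.9 + 15.1) × 9.19 = 557.59 × 9.19 = 5124 J
n(Mg) = 0.282 / 24.31 = 0.01160 mol
Temperature rose, so q_rxn = −|q_surr| = -5.124 kJ
ΔH = q_rxn / n = -441.7 kJ/mol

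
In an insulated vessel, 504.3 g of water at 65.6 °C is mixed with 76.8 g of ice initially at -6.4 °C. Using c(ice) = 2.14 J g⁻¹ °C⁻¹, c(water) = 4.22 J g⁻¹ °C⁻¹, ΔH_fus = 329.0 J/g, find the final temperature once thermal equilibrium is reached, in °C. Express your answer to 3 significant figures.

Heat to bring ice to 0 °C and melt it: q₁ = 76.8×2.14×6.4 + 76.8×329.0 = 26319 J
Heat the water can supply cooling to 0 °C: 504.3×4.22×65.6 = 139606 J > q₁, so all ice melts.
Energy balance: 504.3×4.22×(65.6 − T) = 26319 + 76.8×4.22×(T − 0)
2128.146(65.6 − T) = 26319 + 324.096 T
139606 − 26319 = 2452.242 T
T = 113287 / 2452.242 = 46.20 °C

T_f = 46.2 °C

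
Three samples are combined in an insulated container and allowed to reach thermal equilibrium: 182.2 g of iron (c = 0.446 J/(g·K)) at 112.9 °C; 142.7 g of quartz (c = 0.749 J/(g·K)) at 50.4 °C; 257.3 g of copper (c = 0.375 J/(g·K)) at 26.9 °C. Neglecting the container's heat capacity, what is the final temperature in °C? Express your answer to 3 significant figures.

T_f = 60.3 °C

Σ mᵢcᵢ(T − Tᵢ) = 0  ⇒  T = Σ mᵢcᵢTᵢ / Σ mᵢcᵢ
Σ mᵢcᵢ = 182.2×0.446 + 142.7×0.749 + 257.3×0.375 = 284.6310
Σ mᵢcᵢTᵢ = 81.2612×112.9 + 106.8823×50.4 + 96.4875×26.9 = 17157
T = 17157 / 284.6310 = 60.28 °C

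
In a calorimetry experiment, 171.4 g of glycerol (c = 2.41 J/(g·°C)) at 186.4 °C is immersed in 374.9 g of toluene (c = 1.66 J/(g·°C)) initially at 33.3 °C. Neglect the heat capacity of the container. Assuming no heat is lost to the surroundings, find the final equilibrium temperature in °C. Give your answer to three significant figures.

T_f = 94.4 °C

Heat lost by glycerol = heat gained by toluene.
(171.4)(2.41)(186.4 − T) = (374.9)(1.66)(T − 33.3)
413.074 (186.4 − T) = 622.334 (T − 33.3)
76997 − 413.074 T = 622.334 T − 20724
97721 = 1035.408 T
T = 94.38 °C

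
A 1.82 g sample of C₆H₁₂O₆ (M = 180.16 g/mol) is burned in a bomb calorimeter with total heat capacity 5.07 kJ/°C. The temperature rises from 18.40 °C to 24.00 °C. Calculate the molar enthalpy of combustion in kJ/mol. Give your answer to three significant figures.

ΔH = -2810 kJ/mol

ΔT = 24.00 − 18.40 = 5.60 °C
q_cal = C_cal × ΔT = 5.07 × 5.60 = 28.392 kJ
n = 1.82 / 180.16 = 0.01010 mol
q_rxn = −q_cal = -28.392 kJ
ΔH = -28.392 / 0.01010 = -2811 kJ/mol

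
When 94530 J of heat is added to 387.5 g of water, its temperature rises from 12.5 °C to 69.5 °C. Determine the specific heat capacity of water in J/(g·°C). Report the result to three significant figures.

c = 4.28 J/(g·°C)

c = q / (m ΔT) = 94530 / (387.5 × 57.0)
c = 94530 / 22087.5 = 4.28 J/(g·°C)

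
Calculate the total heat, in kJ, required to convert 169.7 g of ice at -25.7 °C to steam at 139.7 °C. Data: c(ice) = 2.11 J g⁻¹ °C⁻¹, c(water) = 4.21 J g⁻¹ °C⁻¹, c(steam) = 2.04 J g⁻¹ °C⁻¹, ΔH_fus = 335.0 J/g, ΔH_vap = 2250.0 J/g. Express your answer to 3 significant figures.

q1 (heat ice -25.7→0.0 °C): 169.7 × 2.11 × 25.7 = 9202 J
q2 (melt at 0 °C): 169.7 × 335.0 = 56850 J
q3 (heat water 0.0→100.0 °C): 169.7 × 4.21 × 100.0 = 71444 J
q4 (vaporize at 100 °C): 169.7 × 2250.0 = 381825 J
q5 (heat steam 100.0→139.7 °C): 169.7 × 2.04 × 39.7 = 13744 J
Total: 9202 + 56850 + 71444 + 381825 + 13744 = 533065 J = 533 kJ

q = 533 kJ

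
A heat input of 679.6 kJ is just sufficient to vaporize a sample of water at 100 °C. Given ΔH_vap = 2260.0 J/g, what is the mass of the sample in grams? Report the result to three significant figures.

m = q / ΔH_vap = 679600 J / 2260.0 J/g = 301 g

m = 301 g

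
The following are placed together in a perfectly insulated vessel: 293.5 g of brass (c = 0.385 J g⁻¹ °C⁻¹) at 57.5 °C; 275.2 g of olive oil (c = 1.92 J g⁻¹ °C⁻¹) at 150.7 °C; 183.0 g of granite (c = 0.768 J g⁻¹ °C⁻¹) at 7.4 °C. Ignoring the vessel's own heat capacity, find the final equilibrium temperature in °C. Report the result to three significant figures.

Σ mᵢcᵢ(T − Tᵢ) = 0  ⇒  T = Σ mᵢcᵢTᵢ / Σ mᵢcᵢ
Σ mᵢcᵢ = 293.5×0.385 + 275.2×1.92 + 183.0×0.768 = 781.9255
Σ mᵢcᵢTᵢ = 112.9975×57.5 + 528.384×150.7 + 140.544×7.4 = 87165
T = 87165 / 781.9255 = 111.47 °C

T_f = 111 °C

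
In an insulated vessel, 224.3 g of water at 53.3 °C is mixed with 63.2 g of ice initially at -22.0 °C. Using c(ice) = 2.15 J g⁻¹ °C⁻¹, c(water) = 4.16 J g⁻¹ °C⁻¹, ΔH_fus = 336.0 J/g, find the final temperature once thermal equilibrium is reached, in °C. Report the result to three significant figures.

Heat to bring ice to 0 °C and melt it: q₁ = 63.2×2.15×22.0 + 63.2×336.0 = 24225 J
Heat the water can supply cooling to 0 °C: 224.3×4.16×53.3 = 49733.6 J > q₁, so all ice melts.
Energy balance: 224.3×4.16×(53.3 − T) = 24225 + 63.2×4.16×(T − 0)
933.088(53.3 − T) = 24225 + 262.912 T
49733.6 − 24225 = 1196.000 T
T = 25508.6 / 1196.000 = 21.33 °C

T_f = 21.3 °C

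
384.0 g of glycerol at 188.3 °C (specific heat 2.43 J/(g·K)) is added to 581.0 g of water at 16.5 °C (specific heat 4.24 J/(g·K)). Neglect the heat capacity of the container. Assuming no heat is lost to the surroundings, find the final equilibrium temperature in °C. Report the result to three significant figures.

Heat lost by glycerol = heat gained by water.
(384.0)(2.43)(188.3 − T) = (581.0)(4.24)(T − 16.5)
933.12 (188.3 − T) = 2463.44 (T − 16.5)
175710 − 933.12 T = 2463.44 T − 40647
216357 = 3396.56 T
T = 63.70 °C

T_f = 63.7 °C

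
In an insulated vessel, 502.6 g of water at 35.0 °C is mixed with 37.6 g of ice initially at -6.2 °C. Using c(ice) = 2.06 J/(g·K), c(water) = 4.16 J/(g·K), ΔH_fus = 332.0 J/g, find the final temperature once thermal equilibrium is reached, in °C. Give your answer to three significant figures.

T_f = 26.8 °C

Heat to bring ice to 0 °C and melt it: q₁ = 37.6×2.06×6.2 + 37.6×332.0 = 12963 J
Heat the water can supply cooling to 0 °C: 502.6×4.16×35.0 = 73178.6 J > q₁, so all ice melts.
Energy balance: 502.6×4.16×(35.0 − T) = 12963 + 37.6×4.16×(T − 0)
2090.816(35.0 − T) = 12963 + 156.416 T
73178.6 − 12963 = 2247.232 T
T = 60215.6 / 2247.232 = 26.80 °C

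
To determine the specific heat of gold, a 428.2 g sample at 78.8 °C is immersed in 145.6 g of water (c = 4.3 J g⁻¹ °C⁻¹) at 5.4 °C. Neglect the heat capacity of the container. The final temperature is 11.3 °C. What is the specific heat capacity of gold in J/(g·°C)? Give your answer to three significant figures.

c = 0.128 J/(g·°C)

q_gained = (145.6 × 4.3) × (11.3 − 5.4) = 3694 J
q_lost = 428.2 × c × (78.8 − 11.3) = 28903.5 c
Set equal: c = 3694 / 28903.5 = 0.128 J/(g·°C)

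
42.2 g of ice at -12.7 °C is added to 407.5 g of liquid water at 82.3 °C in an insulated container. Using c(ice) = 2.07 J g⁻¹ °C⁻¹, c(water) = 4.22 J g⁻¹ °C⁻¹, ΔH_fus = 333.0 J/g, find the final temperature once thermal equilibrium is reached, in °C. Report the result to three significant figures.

Heat to bring ice to 0 °C and melt it: q₁ = 42.2×2.07×12.7 + 42.2×333.0 = 15162 J
Heat the water can supply cooling to 0 °C: 407.5×4.22×82.3 = 141527 J > q₁, so all ice melts.
Energy balance: 407.5×4.22×(82.3 − T) = 15162 + 42.2×4.22×(T − 0)
1719.65(82.3 − T) = 15162 + 178.084 T
141527 − 15162 = 1897.734 T
T = 126365 / 1897.734 = 66.59 °C

T_f = 66.6 °C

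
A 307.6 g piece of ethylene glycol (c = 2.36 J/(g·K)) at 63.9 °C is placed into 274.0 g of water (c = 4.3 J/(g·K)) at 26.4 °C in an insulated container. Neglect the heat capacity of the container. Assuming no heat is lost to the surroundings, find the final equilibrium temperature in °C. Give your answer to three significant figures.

T_f = 40.7 °C

Heat lost by ethylene glycol = heat gained by water.
(307.6)(2.36)(63.9 − T) = (274.0)(4.3)(T − 26.4)
725.936 (63.9 − T) = 1178.2 (T − 26.4)
46387 − 725.936 T = 1178.2 T − 31104
77491 = 1904.136 T
T = 40.70 °C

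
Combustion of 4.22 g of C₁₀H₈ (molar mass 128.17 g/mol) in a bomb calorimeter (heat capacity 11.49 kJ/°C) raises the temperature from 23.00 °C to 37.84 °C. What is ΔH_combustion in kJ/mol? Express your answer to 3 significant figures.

ΔH = -5180 kJ/mol

ΔT = 37.84 − 23.00 = 14.84 °C
q_cal = C_cal × ΔT = 11.49 × 14.84 = 170.5116 kJ
n = 4.22 / 128.17 = 0.03293 mol
q_rxn = −q_cal = -170.5116 kJ
ΔH = -170.5116 / 0.03293 = -5178 kJ/mol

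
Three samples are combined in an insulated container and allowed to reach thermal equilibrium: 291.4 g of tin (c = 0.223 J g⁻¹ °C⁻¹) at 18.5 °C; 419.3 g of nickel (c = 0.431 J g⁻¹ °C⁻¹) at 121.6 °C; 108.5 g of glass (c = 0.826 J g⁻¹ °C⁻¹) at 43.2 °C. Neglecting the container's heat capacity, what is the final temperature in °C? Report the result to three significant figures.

T_f = 80.7 °C

Σ mᵢcᵢ(T − Tᵢ) = 0  ⇒  T = Σ mᵢcᵢTᵢ / Σ mᵢcᵢ
Σ mᵢcᵢ = 291.4×0.223 + 419.3×0.431 + 108.5×0.826 = 335.3215
Σ mᵢcᵢTᵢ = 64.9822×18.5 + 180.7183×121.6 + 89.621×43.2 = 27049
T = 27049 / 335.3215 = 80.67 °C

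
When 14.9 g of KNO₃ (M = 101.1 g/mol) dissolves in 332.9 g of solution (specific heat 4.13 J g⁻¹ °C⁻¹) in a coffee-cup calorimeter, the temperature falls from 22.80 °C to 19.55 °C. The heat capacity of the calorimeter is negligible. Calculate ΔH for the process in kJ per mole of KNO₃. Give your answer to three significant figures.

ΔH = 30.3 kJ/mol

|ΔT| = |19.55 − 22.80| = 3.25 °C
|q_surr| = (332.9 × 4.13) × 3.25 = 1374.877 × 3.25 = 4468 J
n(KNO₃) = 14.9 / 101.1 = 0.1474 mol
Temperature fell, so q_rxn = +|q_surr| = 4.468 kJ
ΔH = q_rxn / n = 30.31 kJ/mol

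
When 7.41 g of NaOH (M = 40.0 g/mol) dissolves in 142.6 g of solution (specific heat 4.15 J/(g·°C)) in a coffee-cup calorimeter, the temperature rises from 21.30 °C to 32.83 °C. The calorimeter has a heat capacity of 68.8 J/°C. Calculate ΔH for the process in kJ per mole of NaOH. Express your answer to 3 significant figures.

ΔH = -41.1 kJ/mol

|ΔT| = |32.83 − 21.30| = 11.53 °C
|q_surr| = (142.6 × 4.15 + 68.8) × 11.53 = 660.59 × 11.53 = 7617 J
n(NaOH) = 7.41 / 40.0 = 0.1853 mol
Temperature rose, so q_rxn = −|q_surr| = -7.617 kJ
ΔH = q_rxn / n = -41.11 kJ/mol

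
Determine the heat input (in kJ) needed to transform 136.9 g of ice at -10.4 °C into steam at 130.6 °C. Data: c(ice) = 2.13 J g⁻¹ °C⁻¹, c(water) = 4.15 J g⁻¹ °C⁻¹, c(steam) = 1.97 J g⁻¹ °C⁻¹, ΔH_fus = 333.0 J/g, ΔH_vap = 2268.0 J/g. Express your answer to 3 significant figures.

q1 (heat ice -10.4→0.0 °C): 136.9 × 2.13 × 10.4 = 3033 J
q2 (melt at 0 °C): 136.9 × 333.0 = 45588 J
q3 (heat water 0.0→100.0 °C): 136.9 × 4.15 × 100.0 = 56814 J
q4 (vaporize at 100 °C): 136.9 × 2268.0 = 310489 J
q5 (heat steam 100.0→130.6 °C): 136.9 × 1.97 × 30.6 = 8253 J
Total: 3033 + 45588 + 56814 + 310489 + 8253 = 424177 J = 424 kJ

q = 424 kJ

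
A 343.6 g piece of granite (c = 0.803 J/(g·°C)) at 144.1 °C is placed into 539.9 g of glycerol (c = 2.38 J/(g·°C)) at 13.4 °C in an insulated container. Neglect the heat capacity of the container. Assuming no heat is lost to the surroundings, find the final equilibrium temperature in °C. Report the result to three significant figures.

Heat lost by granite = heat gained by glycerol.
(343.6)(0.803)(144.1 − T) = (539.9)(2.38)(T − 13.4)
275.9108 (144.1 − T) = 1284.962 (T − 13.4)
39759 − 275.9108 T = 1284.962 T − 17218
56977 = 1560.8728 T
T = 36.50 °C

T_f = 36.5 °C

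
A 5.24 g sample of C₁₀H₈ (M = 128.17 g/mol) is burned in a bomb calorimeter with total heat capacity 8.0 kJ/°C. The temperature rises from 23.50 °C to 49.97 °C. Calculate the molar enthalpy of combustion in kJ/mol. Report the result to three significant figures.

ΔT = 49.97 − 23.50 = 26.47 °C
q_cal = C_cal × ΔT = 8.0 × 26.47 = 211.76 kJ
n = 5.24 / 128.17 = 0.04088 mol
q_rxn = −q_cal = -211.76 kJ
ΔH = -211.76 / 0.04088 = -5180 kJ/mol

ΔH = -5180 kJ/mol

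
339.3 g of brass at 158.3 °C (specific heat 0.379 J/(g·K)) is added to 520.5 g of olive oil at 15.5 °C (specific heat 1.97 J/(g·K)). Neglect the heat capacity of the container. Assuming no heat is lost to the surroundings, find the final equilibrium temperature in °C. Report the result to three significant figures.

Heat lost by brass = heat gained by olive oil.
(339.3)(0.379)(158.3 − T) = (520.5)(1.97)(T − 15.5)
128.5947 (158.3 − T) = 1025.385 (T − 15.5)
20357 − 128.5947 T = 1025.385 T − 15893
36250 = 1153.9797 T
T = 31.41 °C

T_f = 31.4 °C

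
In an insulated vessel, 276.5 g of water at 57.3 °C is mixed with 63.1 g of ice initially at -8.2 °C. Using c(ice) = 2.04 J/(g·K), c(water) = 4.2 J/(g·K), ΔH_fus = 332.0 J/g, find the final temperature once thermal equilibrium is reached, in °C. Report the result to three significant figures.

Heat to bring ice to 0 °C and melt it: q₁ = 63.1×2.04×8.2 + 63.1×332.0 = 22005 J
Heat the water can supply cooling to 0 °C: 276.5×4.2×57.3 = 66542.5 J > q₁, so all ice melts.
Energy balance: 276.5×4.2×(57.3 − T) = 22005 + 63.1×4.2×(T − 0)
1161.3(57.3 − T) = 22005 + 265.02 T
66542.5 − 22005 = 1426.32 T
T = 44537.5 / 1426.32 = 31.23 °C

T_f = 31.2 °C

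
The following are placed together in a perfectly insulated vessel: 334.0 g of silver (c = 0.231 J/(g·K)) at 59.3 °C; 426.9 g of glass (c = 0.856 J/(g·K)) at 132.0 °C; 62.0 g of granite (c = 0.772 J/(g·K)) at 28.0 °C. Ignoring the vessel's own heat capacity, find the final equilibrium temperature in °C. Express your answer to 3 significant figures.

T_f = 110 °C

Σ mᵢcᵢ(T − Tᵢ) = 0  ⇒  T = Σ mᵢcᵢTᵢ / Σ mᵢcᵢ
Σ mᵢcᵢ = 334.0×0.231 + 426.9×0.856 + 62.0×0.772 = 490.4444
Σ mᵢcᵢTᵢ = 77.154×59.3 + 365.4264×132.0 + 47.864×28.0 = 54152
T = 54152 / 490.4444 = 110.4 °C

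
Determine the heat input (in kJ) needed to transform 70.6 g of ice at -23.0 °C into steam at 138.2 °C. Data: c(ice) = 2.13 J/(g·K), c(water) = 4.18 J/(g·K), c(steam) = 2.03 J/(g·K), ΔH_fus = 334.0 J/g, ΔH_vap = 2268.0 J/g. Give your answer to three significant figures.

q1 (heat ice -23.0→0.0 °C): 70.6 × 2.13 × 23.0 = 3459 J
q2 (melt at 0 °C): 70.6 × 334.0 = 23580 J
q3 (heat water 0.0→100.0 °C): 70.6 × 4.18 × 100.0 = 29511 J
q4 (vaporize at 100 °C): 70.6 × 2268.0 = 160121 J
q5 (heat steam 100.0→138.2 °C): 70.6 × 2.03 × 38.2 = 5475 J
Total: 3459 + 23580 + 29511 + 160121 + 5475 = 222146 J = 222 kJ

q = 222 kJ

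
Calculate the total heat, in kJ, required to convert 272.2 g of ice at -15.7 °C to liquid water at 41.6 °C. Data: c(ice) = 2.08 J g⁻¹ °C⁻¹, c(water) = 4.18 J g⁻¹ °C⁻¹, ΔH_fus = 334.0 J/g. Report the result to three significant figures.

q = 147 kJ

q1 (heat ice -15.7→0.0 °C): 272.2 × 2.08 × 15.7 = 8889 J
q2 (melt at 0 °C): 272.2 × 334.0 = 90915 J
q3 (heat water 0.0→41.6 °C): 272.2 × 4.18 × 41.6 = 47332 J
Total: 8889 + 90915 + 47332 = 147136 J = 147 kJ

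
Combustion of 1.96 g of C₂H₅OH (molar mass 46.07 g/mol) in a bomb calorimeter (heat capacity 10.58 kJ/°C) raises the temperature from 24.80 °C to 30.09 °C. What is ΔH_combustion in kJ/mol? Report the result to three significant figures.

ΔH = -1320 kJ/mol

ΔT = 30.09 − 24.80 = 5.29 °C
q_cal = C_cal × ΔT = 10.58 × 5.29 = 55.9682 kJ
n = 1.96 / 46.07 = 0.04254 mol
q_rxn = −q_cal = -55.9682 kJ
ΔH = -55.9682 / 0.04254 = -1316 kJ/mol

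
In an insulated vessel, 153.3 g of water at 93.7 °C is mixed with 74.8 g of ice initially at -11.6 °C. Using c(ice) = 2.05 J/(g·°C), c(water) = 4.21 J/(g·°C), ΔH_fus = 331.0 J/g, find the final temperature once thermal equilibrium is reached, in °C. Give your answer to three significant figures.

Heat to bring ice to 0 °C and melt it: q₁ = 74.8×2.05×11.6 + 74.8×331.0 = 26538 J
Heat the water can supply cooling to 0 °C: 153.3×4.21×93.7 = 60473.3 J > q₁, so all ice melts.
Energy balance: 153.3×4.21×(93.7 − T) = 26538 + 74.8×4.21×(T − 0)
645.393(93.7 − T) = 26538 + 314.908 T
60473.3 − 26538 = 960.301 T
T = 33935.3 / 960.301 = 35.34 °C

T_f = 35.3 °C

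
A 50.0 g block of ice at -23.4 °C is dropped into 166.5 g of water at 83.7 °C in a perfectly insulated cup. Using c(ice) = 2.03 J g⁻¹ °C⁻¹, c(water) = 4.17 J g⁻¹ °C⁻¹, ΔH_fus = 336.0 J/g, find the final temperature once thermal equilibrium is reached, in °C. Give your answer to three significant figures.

Heat to bring ice to 0 °C and melt it: q₁ = 50.0×2.03×23.4 + 50.0×336.0 = 19175 J
Heat the water can supply cooling to 0 °C: 166.5×4.17×83.7 = 58113.3 J > q₁, so all ice melts.
Energy balance: 166.5×4.17×(83.7 − T) = 19175 + 50.0×4.17×(T − 0)
694.305(83.7 − T) = 19175 + 208.5 T
58113.3 − 19175 = 902.805 T
T = 38938.3 / 902.805 = 43.13 °C

T_f = 43.1 °C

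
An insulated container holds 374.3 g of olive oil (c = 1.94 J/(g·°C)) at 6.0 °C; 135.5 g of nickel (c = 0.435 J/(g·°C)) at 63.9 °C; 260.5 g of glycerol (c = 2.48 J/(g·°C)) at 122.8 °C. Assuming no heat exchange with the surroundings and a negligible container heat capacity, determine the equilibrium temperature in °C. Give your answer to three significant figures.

T_f = 61.1 °C

Σ mᵢcᵢ(T − Tᵢ) = 0  ⇒  T = Σ mᵢcᵢTᵢ / Σ mᵢcᵢ
Σ mᵢcᵢ = 374.3×1.94 + 135.5×0.435 + 260.5×2.48 = 1431.1245
Σ mᵢcᵢTᵢ = 726.142×6.0 + 58.9425×63.9 + 646.04×122.8 = 87457
T = 87457 / 1431.1245 = 61.11 °C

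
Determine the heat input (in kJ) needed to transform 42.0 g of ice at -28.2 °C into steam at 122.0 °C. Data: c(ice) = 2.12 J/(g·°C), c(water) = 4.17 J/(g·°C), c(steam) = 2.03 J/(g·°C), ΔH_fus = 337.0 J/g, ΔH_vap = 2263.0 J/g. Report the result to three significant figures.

q = 131 kJ

q1 (heat ice -28.2→0.0 °C): 42.0 × 2.12 × 28.2 = 2511 J
q2 (melt at 0 °C): 42.0 × 337.0 = 14154 J
q3 (heat water 0.0→100.0 °C): 42.0 × 4.17 × 100.0 = 17514 J
q4 (vaporize at 100 °C): 42.0 × 2263.0 = 95046 J
q5 (heat steam 100.0→122.0 °C): 42.0 × 2.03 × 22.0 = 1876 J
Total: 2511 + 14154 + 17514 + 95046 + 1876 = 131101 J = 131 kJ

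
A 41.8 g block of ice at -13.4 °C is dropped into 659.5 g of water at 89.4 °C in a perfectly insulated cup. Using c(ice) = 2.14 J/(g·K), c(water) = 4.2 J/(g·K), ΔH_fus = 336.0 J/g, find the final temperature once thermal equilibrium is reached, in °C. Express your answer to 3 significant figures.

Heat to bring ice to 0 °C and melt it: q₁ = 41.8×2.14×13.4 + 41.8×336.0 = 15243 J
Heat the water can supply cooling to 0 °C: 659.5×4.2×89.4 = 247629 J > q₁, so all ice melts.
Energy balance: 659.5×4.2×(89.4 − T) = 15243 + 41.8×4.2×(T − 0)
2769.9(89.4 − T) = 15243 + 175.56 T
247629 − 15243 = 2945.46 T
T = 232386 / 2945.46 = 78.90 °C

T_f = 78.9 °C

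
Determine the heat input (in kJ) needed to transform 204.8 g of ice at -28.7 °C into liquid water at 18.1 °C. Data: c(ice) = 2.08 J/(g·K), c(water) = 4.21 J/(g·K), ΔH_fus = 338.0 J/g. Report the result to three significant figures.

q = 97.1 kJ

q1 (heat ice -28.7→0.0 °C): 204.8 × 2.08 × 28.7 = 12226 J
q2 (melt at 0 °C): 204.8 × 338.0 = 69222 J
q3 (heat water 0.0→18.1 °C): 204.8 × 4.21 × 18.1 = 15606 J
Total: 12226 + 69222 + 15606 = 97054 J = 97.1 kJ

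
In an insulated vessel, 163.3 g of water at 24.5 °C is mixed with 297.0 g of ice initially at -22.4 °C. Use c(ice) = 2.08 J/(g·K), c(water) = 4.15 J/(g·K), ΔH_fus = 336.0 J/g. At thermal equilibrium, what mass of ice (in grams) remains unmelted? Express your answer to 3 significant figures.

Heat to warm all ice to 0 °C: 297.0×2.08×22.4 = 13838 J
Heat released by water cooling to 0 °C: 163.3×4.15×24.5 = 16604 J
16604 J < 13838 + 297.0×336.0 = 113630 J, so not all ice melts; final T = 0 °C.
Heat left for melting: 16604 − 13838 = 2766 J
Mass melted = 2766 / 336.0 = 8.232 g
Ice remaining = 297.0 − 8.232 = 288.768 g

m_ice remaining = 289 g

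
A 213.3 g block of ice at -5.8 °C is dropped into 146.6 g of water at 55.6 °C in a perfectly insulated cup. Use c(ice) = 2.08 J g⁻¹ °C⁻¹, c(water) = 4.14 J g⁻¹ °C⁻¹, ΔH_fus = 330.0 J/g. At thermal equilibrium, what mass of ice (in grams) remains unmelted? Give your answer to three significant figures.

Heat to warm all ice to 0 °C: 213.3×2.08×5.8 = 2573.3 J
Heat released by water cooling to 0 °C: 146.6×4.14×55.6 = 33745 J
33745 J < 2573.3 + 213.3×330.0 = 72962.3 J, so not all ice melts; final T = 0 °C.
Heat left for melting: 33745 − 2573.3 = 31171.7 J
Mass melted = 31171.7 / 330.0 = 94.46 g
Ice remaining = 213.3 − 94.46 = 118.84 g

m_ice remaining = 119 g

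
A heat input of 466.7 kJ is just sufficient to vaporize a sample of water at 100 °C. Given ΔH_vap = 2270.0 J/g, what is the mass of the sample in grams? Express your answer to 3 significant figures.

m = 206 g

m = q / ΔH_vap = 466700 J / 2270.0 J/g = 206 g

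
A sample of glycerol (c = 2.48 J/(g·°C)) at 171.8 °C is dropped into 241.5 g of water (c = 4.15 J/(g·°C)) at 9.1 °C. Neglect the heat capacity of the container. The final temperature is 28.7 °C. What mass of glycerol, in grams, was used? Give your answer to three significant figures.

m = 55.4 g

q_gained = (241.5 × 4.15) × (28.7 − 9.1) = 19644 J
q_lost = m × 2.48 × (171.8 − 28.7) = 354.888 m
m = 19644 / 354.888 = 55.4 g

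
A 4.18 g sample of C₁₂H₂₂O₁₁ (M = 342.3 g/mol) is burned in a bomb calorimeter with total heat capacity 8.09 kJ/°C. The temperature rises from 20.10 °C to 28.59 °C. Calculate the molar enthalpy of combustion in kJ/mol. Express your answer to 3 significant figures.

ΔT = 28.59 − 20.10 = 8.49 °C
q_cal = C_cal × ΔT = 8.09 × 8.49 = 68.6841 kJ
n = 4.18 / 342.3 = 0.012212 mol
q_rxn = −q_cal = -68.6841 kJ
ΔH = -68.6841 / 0.012212 = -5624 kJ/mol

ΔH = -5620 kJ/mol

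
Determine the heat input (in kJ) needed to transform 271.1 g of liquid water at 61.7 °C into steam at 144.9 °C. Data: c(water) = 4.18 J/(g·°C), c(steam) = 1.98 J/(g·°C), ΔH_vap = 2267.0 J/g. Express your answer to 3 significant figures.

q = 682 kJ

q1 (heat water 61.7→100.0 °C): 271.1 × 4.18 × 38.3 = 43401 J
q2 (vaporize at 100 °C): 271.1 × 2267.0 = 614584 J
q3 (heat steam 100.0→144.9 °C): 271.1 × 1.98 × 44.9 = 24101 J
Total: 43401 + 614584 + 24101 = 682086 J = 682 kJ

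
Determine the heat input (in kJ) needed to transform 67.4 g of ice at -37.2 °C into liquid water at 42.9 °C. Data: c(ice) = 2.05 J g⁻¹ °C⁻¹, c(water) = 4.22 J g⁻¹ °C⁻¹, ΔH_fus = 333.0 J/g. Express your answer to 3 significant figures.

q1 (heat ice -37.2→0.0 °C): 67.4 × 2.05 × 37.2 = 5140 J
q2 (melt at 0 °C): 67.4 × 333.0 = 22444 J
q3 (heat water 0.0→42.9 °C): 67.4 × 4.22 × 42.9 = 12202 J
Total: 5140 + 22444 + 12202 = 39786 J = 39.8 kJ

q = 39.8 kJ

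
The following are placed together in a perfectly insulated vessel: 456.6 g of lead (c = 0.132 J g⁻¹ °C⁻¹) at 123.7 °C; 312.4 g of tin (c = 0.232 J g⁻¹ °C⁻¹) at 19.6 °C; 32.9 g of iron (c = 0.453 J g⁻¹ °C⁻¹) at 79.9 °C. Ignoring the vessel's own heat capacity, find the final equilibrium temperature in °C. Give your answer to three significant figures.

Σ mᵢcᵢ(T − Tᵢ) = 0  ⇒  T = Σ mᵢcᵢTᵢ / Σ mᵢcᵢ
Σ mᵢcᵢ = 456.6×0.132 + 312.4×0.232 + 32.9×0.453 = 147.6517
Σ mᵢcᵢTᵢ = 60.2712×123.7 + 72.4768×19.6 + 14.9037×79.9 = 10067
T = 10067 / 147.6517 = 68.18 °C

T_f = 68.2 °C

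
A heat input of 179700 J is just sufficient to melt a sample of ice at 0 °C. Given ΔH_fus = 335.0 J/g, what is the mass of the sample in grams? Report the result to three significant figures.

m = q / ΔH_fus = 179700 J / 335.0 J/g = 536 g

m = 536 g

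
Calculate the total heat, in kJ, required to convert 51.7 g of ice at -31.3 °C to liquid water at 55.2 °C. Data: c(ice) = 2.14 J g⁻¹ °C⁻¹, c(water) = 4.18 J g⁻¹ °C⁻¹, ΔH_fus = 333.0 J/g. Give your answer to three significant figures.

q1 (heat ice -31.3→0.0 °C): 51.7 × 2.14 × 31.3 = 3463 J
q2 (melt at 0 °C): 51.7 × 333.0 = 17216 J
q3 (heat water 0.0→55.2 °C): 51.7 × 4.18 × 55.2 = 11929 J
Total: 3463 + 17216 + 11929 = 32608 J = 32.6 kJ

q = 32.6 kJ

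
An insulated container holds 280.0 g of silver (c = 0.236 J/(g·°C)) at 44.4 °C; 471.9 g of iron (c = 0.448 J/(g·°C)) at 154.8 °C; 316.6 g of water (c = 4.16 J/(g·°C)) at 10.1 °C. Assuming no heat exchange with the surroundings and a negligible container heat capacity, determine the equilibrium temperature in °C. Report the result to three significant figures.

T_f = 30.7 °C

Σ mᵢcᵢ(T − Tᵢ) = 0  ⇒  T = Σ mᵢcᵢTᵢ / Σ mᵢcᵢ
Σ mᵢcᵢ = 280.0×0.236 + 471.9×0.448 + 316.6×4.16 = 1594.5472
Σ mᵢcᵢTᵢ = 66.08×44.4 + 211.4112×154.8 + 1317.056×10.1 = 48963
T = 48963 / 1594.5472 = 30.71 °C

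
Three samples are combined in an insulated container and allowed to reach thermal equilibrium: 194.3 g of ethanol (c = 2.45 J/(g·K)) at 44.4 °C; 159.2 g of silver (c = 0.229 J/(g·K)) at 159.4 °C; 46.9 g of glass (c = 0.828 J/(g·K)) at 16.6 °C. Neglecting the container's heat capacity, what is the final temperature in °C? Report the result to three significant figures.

Σ mᵢcᵢ(T − Tᵢ) = 0  ⇒  T = Σ mᵢcᵢTᵢ / Σ mᵢcᵢ
Σ mᵢcᵢ = 194.3×2.45 + 159.2×0.229 + 46.9×0.828 = 551.3250
Σ mᵢcᵢTᵢ = 476.035×44.4 + 36.4568×159.4 + 38.8332×16.6 = 27592
T = 27592 / 551.3250 = 50.047 °C

T_f = 50.0 °C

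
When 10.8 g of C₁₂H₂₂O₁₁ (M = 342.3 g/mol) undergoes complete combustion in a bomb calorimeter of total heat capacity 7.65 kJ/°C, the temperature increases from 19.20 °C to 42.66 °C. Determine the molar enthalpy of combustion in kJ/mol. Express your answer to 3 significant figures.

ΔH = -5690 kJ/mol

ΔT = 42.66 − 19.20 = 23.46 °C
q_cal = C_cal × ΔT = 7.65 × 23.46 = 179.469 kJ
n = 10.8 / 342.3 = 0.03155 mol
q_rxn = −q_cal = -179.469 kJ
ΔH = -179.469 / 0.03155 = -5688 kJ/mol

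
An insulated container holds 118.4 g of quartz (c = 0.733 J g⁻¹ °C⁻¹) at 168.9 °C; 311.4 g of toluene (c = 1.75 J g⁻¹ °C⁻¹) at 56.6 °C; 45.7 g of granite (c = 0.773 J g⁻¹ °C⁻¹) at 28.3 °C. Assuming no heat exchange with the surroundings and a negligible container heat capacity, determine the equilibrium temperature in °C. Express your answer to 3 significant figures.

T_f = 69.7 °C

Σ mᵢcᵢ(T − Tᵢ) = 0  ⇒  T = Σ mᵢcᵢTᵢ / Σ mᵢcᵢ
Σ mᵢcᵢ = 118.4×0.733 + 311.4×1.75 + 45.7×0.773 = 667.0633
Σ mᵢcᵢTᵢ = 86.7872×168.9 + 544.95×56.6 + 35.3261×28.3 = 46502
T = 46502 / 667.0633 = 69.71 °C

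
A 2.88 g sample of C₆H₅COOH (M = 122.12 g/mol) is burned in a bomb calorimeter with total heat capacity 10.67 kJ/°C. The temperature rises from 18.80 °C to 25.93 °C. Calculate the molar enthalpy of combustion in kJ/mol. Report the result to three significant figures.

ΔH = -3230 kJ/mol

ΔT = 25.93 − 18.80 = 7.13 °C
q_cal = C_cal × ΔT = 10.67 × 7.13 = 76.0771 kJ
n = 2.88 / 122.12 = 0.02358 mol
q_rxn = −q_cal = -76.0771 kJ
ΔH = -76.0771 / 0.02358 = -3226 kJ/mol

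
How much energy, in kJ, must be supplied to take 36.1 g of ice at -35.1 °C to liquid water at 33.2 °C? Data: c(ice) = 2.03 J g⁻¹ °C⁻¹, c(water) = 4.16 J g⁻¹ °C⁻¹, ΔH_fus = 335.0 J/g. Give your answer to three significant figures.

q = 19.7 kJ

q1 (heat ice -35.1→0.0 °C): 36.1 × 2.03 × 35.1 = 2572 J
q2 (melt at 0 °C): 36.1 × 335.0 = 12094 J
q3 (heat water 0.0→33.2 °C): 36.1 × 4.16 × 33.2 = 4986 J
Total: 2572 + 12094 + 4986 = 19652 J = 19.7 kJ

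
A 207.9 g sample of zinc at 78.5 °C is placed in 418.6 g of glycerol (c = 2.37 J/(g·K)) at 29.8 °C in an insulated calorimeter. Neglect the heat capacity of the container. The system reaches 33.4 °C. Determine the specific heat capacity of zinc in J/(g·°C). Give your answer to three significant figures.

c = 0.381 J/(g·°C)

q_gained = (418.6 × 2.37) × (33.4 − 29.8) = 3571 J
q_lost = 207.9 × c × (78.5 − 33.4) = 9376.29 c
Set equal: c = 3571 / 9376.29 = 0.381 J/(g·°C)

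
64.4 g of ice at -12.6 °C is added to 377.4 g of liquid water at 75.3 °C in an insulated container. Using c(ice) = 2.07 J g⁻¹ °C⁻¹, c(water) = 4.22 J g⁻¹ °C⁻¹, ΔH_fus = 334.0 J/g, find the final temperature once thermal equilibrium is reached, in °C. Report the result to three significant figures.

Heat to bring ice to 0 °C and melt it: q₁ = 64.4×2.07×12.6 + 64.4×334.0 = 23189 J
Heat the water can supply cooling to 0 °C: 377.4×4.22×75.3 = 119925 J > q₁, so all ice melts.
Energy balance: 377.4×4.22×(75.3 − T) = 23189 + 64.4×4.22×(T − 0)
1592.628(75.3 − T) = 23189 + 271.768 T
119925 − 23189 = 1864.396 T
T = 96736 / 1864.396 = 51.89 °C

T_f = 51.9 °C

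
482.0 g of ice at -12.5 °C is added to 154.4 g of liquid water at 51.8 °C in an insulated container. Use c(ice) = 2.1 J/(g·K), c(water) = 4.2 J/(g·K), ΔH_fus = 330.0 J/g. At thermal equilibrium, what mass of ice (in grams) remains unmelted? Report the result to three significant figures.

Heat to warm all ice to 0 °C: 482.0×2.1×12.5 = 12653 J
Heat released by water cooling to 0 °C: 154.4×4.2×51.8 = 33591 J
33591 J < 12653 + 482.0×330.0 = 171713 J, so not all ice melts; final T = 0 °C.
Heat left for melting: 33591 − 12653 = 20938 J
Mass melted = 20938 / 330.0 = 63.45 g
Ice remaining = 482.0 − 63.45 = 418.55 g

m_ice remaining = 419 g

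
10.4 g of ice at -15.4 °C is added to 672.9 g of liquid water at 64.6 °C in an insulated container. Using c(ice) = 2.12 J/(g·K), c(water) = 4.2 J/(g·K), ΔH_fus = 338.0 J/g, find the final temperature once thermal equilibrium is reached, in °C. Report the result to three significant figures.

T_f = 62.3 °C

Heat to bring ice to 0 °C and melt it: q₁ = 10.4×2.12×15.4 + 10.4×338.0 = 3854.7 J
Heat the water can supply cooling to 0 °C: 672.9×4.2×64.6 = 182571 J > q₁, so all ice melts.
Energy balance: 672.9×4.2×(64.6 − T) = 3854.7 + 10.4×4.2×(T − 0)
2826.18(64.6 − T) = 3854.7 + 43.68 T
182571 − 3854.7 = 2869.86 T
T = 178716.3 / 2869.86 = 62.27 °C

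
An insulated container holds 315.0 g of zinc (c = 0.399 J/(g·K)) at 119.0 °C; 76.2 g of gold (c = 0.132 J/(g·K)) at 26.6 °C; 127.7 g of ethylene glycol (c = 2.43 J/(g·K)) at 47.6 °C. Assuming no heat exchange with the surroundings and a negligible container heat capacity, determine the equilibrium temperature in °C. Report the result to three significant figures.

Σ mᵢcᵢ(T − Tᵢ) = 0  ⇒  T = Σ mᵢcᵢTᵢ / Σ mᵢcᵢ
Σ mᵢcᵢ = 315.0×0.399 + 76.2×0.132 + 127.7×2.43 = 446.0544
Σ mᵢcᵢTᵢ = 125.685×119.0 + 10.0584×26.6 + 310.311×47.6 = 29995
T = 29995 / 446.0544 = 67.245 °C

T_f = 67.2 °C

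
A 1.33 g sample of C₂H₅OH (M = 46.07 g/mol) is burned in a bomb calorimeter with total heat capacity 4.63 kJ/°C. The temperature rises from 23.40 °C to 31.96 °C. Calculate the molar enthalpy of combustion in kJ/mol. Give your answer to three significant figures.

ΔT = 31.96 − 23.40 = 8.56 °C
q_cal = C_cal × ΔT = 4.63 × 8.56 = 39.6328 kJ
n = 1.33 / 46.07 = 0.02887 mol
q_rxn = −q_cal = -39.6328 kJ
ΔH = -39.6328 / 0.02887 = -1373 kJ/mol

ΔH = -1370 kJ/mol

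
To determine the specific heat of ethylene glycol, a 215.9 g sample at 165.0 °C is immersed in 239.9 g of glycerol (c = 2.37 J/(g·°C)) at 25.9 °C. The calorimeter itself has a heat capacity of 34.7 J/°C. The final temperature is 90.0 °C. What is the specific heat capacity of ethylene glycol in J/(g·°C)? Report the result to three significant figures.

q_gained = (239.9 × 2.37 + 34.7) × (90.0 − 25.9) = 38670 J
q_lost = 215.9 × c × (165.0 − 90.0) = 16192.5 c
Set equal: c = 38670 / 16192.5 = 2.39 J/(g·°C)

c = 2.39 J/(g·°C)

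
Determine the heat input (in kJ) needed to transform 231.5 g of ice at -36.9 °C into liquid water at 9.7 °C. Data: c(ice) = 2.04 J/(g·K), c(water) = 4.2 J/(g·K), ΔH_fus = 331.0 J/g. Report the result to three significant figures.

q = 103 kJ

q1 (heat ice -36.9→0.0 °C): 231.5 × 2.04 × 36.9 = 17426 J
q2 (melt at 0 °C): 231.5 × 331.0 = 76627 J
q3 (heat water 0.0→9.7 °C): 231.5 × 4.2 × 9.7 = 9431 J
Total: 17426 + 76627 + 9431 = 103484 J = 103 kJ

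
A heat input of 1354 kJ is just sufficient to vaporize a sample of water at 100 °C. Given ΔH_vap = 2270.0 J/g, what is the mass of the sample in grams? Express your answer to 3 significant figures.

m = 596 g

m = q / ΔH_vap = 1354000 J / 2270.0 J/g = 596 g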